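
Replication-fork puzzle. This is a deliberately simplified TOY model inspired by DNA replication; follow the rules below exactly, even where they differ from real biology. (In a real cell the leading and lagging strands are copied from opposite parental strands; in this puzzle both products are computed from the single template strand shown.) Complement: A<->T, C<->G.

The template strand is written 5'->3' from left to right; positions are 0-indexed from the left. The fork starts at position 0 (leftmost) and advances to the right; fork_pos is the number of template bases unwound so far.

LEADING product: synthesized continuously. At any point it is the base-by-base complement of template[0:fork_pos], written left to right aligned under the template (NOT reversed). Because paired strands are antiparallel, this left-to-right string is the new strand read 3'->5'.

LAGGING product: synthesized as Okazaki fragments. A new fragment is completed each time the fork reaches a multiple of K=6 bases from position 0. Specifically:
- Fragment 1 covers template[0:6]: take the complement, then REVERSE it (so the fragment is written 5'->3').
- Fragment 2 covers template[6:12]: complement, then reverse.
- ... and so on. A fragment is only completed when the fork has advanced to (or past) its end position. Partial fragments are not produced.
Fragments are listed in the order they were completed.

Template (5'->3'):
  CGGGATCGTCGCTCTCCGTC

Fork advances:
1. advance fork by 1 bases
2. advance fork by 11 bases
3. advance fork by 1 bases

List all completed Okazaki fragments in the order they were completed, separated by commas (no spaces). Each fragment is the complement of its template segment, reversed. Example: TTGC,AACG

Answer: ATCCCG,GCGACG

Derivation:
Step 1: advance 1 -> fork_pos = 0 + 1 = 1. Next multiple of 6 is 6 (not reached); still 0 fragment(s).
Step 2: advance 11 -> fork_pos = 1 + 11 = 12. Reached multiple(s) of 6: 6, 12 -> fragments 1-2 completed (2 total).
Step 3: advance 1 -> fork_pos = 12 + 1 = 13. Next multiple of 6 is 18 (not reached); still 2 fragment(s).
Final fork_pos = 13, so 2 fragment(s) are complete. Build each: template segment -> complement -> reverse.
Fragment 1: template[0:6] = CGGGAT -> complement GCCCTA -> reversed ATCCCG
Fragment 2: template[6:12] = CGTCGC -> complement GCAGCG -> reversed GCGACG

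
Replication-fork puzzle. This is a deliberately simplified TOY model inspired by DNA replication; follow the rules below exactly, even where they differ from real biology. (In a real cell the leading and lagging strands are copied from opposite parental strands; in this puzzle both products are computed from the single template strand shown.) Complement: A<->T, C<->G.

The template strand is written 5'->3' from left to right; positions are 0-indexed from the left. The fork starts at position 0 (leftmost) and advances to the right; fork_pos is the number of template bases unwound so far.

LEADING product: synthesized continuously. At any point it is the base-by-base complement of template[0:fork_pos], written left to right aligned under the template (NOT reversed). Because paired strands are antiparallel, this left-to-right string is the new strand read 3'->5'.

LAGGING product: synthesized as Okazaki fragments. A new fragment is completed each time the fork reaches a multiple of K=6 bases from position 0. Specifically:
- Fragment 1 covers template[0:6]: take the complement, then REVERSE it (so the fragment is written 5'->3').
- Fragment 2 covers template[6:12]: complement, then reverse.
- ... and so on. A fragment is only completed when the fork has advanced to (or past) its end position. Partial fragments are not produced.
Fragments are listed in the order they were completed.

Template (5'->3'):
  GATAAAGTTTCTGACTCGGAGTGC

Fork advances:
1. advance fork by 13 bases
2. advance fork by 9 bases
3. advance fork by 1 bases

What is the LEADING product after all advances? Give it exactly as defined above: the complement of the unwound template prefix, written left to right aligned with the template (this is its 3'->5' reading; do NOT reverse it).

Step 1: advance 13 -> fork_pos = 0 + 13 = 13.
Step 2: advance 9 -> fork_pos = 13 + 9 = 22.
Step 3: advance 1 -> fork_pos = 22 + 1 = 23.
Unwound prefix: template[0:23] = GATAAAGTTTCTGACTCGGAGTG
Complement it base by base (A<->T, C<->G), keeping left-to-right order:
  [0:5] GATAA -> CTATT
  [5:10] AGTTT -> TCAAA
  [10:15] CTGAC -> GACTG
  [15:20] TCGGA -> AGCCT
  [20:23] GTG -> CAC
Concatenate: CTATTTCAAAGACTGAGCCTCAC (length 23; written aligned with the template, i.e. 3'->5').

Answer: CTATTTCAAAGACTGAGCCTCAC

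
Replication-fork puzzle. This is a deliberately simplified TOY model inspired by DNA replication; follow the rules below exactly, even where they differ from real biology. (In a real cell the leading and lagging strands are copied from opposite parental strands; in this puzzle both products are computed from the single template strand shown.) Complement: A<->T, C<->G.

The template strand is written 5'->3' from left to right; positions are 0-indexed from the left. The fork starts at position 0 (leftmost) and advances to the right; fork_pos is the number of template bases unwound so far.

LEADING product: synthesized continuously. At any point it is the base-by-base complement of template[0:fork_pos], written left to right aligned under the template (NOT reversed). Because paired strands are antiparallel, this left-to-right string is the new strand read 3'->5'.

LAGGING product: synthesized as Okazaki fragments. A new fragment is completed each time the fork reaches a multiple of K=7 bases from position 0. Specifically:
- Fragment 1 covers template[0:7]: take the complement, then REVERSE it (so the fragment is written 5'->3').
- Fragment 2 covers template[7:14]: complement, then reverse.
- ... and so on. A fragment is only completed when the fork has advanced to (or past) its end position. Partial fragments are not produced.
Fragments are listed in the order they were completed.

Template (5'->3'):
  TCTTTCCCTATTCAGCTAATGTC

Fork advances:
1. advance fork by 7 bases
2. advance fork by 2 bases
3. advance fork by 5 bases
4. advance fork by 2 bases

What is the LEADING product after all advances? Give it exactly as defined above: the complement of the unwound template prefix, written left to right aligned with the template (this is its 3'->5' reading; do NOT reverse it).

Step 1: advance 7 -> fork_pos = 0 + 7 = 7.
Step 2: advance 2 -> fork_pos = 7 + 2 = 9.
Step 3: advance 5 -> fork_pos = 9 + 5 = 14.
Step 4: advance 2 -> fork_pos = 14 + 2 = 16.
Unwound prefix: template[0:16] = TCTTTCCCTATTCAGC
Complement it base by base (A<->T, C<->G), keeping left-to-right order:
  [0:5] TCTTT -> AGAAA
  [5:10] CCCTA -> GGGAT
  [10:15] TTCAG -> AAGTC
  [15:16] C -> G
Concatenate: AGAAAGGGATAAGTCG (length 16; written aligned with the template, i.e. 3'->5').

Answer: AGAAAGGGATAAGTCG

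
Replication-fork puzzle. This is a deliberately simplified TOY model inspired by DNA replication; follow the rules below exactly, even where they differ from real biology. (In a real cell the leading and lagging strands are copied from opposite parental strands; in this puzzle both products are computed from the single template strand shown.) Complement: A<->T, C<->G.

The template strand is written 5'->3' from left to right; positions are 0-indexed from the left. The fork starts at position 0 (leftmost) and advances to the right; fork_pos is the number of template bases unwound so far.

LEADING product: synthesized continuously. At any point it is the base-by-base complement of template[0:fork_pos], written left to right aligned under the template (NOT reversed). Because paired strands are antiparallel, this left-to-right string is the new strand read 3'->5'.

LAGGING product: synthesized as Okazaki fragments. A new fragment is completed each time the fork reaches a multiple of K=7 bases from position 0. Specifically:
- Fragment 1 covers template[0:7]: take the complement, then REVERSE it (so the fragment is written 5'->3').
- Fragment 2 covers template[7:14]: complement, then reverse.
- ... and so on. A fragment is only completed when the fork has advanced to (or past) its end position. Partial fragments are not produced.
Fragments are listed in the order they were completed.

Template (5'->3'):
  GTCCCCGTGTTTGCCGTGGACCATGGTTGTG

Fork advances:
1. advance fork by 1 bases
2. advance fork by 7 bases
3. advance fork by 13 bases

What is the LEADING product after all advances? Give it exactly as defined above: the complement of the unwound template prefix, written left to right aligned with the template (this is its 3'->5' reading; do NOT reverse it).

Answer: CAGGGGCACAAACGGCACCTG

Derivation:
Step 1: advance 1 -> fork_pos = 0 + 1 = 1.
Step 2: advance 7 -> fork_pos = 1 + 7 = 8.
Step 3: advance 13 -> fork_pos = 8 + 13 = 21.
Unwound prefix: template[0:21] = GTCCCCGTGTTTGCCGTGGAC
Complement it base by base (A<->T, C<->G), keeping left-to-right order:
  [0:5] GTCCC -> CAGGG
  [5:10] CGTGT -> GCACA
  [10:15] TTGCC -> AACGG
  [15:20] GTGGA -> CACCT
  [20:21] C -> G
Concatenate: CAGGGGCACAAACGGCACCTG (length 21; written aligned with the template, i.e. 3'->5').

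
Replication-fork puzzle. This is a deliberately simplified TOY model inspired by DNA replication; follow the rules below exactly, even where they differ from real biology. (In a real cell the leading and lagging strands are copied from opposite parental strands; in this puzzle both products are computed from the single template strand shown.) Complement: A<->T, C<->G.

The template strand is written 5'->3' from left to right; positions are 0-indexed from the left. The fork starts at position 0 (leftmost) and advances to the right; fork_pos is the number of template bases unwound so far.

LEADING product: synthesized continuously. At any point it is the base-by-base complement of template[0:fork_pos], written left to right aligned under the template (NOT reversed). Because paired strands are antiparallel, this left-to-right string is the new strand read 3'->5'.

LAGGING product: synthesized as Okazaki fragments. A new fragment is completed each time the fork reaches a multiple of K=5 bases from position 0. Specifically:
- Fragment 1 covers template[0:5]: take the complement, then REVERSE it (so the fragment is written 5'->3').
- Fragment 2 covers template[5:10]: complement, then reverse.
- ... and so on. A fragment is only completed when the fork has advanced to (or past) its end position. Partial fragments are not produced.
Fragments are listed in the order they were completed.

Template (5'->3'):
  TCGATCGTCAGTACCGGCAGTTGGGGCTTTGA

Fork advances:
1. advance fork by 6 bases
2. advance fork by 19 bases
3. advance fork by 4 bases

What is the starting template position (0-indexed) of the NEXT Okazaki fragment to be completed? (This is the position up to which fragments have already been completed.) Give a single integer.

Answer: 25

Derivation:
Step 1: advance 6 -> fork_pos = 0 + 6 = 6. Reached multiple(s) of 5: 5 -> fragment 1 completed (1 total).
Step 2: advance 19 -> fork_pos = 6 + 19 = 25. Reached multiple(s) of 5: 10, 15, 20, 25 -> fragments 2-5 completed (5 total).
Step 3: advance 4 -> fork_pos = 25 + 4 = 29. Next multiple of 5 is 30 (not reached); still 5 fragment(s).
5 fragment(s) completed, covering template[0:25] (5 x 5 = 25). The next fragment, fragment 6, covers template[25:30], so it starts at position 25.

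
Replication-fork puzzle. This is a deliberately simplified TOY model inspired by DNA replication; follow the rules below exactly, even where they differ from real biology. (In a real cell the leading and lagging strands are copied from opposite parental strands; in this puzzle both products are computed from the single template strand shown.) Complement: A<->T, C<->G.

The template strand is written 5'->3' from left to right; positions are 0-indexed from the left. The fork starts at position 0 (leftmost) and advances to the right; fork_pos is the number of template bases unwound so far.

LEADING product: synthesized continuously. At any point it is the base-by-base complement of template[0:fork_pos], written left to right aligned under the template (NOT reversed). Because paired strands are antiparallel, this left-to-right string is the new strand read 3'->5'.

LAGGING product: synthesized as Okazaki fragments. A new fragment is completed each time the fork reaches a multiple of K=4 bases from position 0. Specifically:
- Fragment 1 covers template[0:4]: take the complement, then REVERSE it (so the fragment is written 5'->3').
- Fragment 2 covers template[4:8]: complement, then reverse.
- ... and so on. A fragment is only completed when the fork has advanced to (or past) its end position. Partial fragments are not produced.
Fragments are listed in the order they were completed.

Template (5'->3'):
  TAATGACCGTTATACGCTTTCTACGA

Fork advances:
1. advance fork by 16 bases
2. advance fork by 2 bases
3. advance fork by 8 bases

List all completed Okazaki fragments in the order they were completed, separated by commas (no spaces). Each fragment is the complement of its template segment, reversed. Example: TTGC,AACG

Step 1: advance 16 -> fork_pos = 0 + 16 = 16. Reached multiple(s) of 4: 4, 8, 12, 16 -> fragments 1-4 completed (4 total).
Step 2: advance 2 -> fork_pos = 16 + 2 = 18. Next multiple of 4 is 20 (not reached); still 4 fragment(s).
Step 3: advance 8 -> fork_pos = 18 + 8 = 26. Reached multiple(s) of 4: 20, 24 -> fragments 5-6 completed (6 total).
Final fork_pos = 26, so 6 fragment(s) are complete. Build each: template segment -> complement -> reverse.
Fragment 1: template[0:4] = TAAT -> complement ATTA -> reversed ATTA
Fragment 2: template[4:8] = GACC -> complement CTGG -> reversed GGTC
Fragment 3: template[8:12] = GTTA -> complement CAAT -> reversed TAAC
Fragment 4: template[12:16] = TACG -> complement ATGC -> reversed CGTA
Fragment 5: template[16:20] = CTTT -> complement GAAA -> reversed AAAG
Fragment 6: template[20:24] = CTAC -> complement GATG -> reversed GTAG

Answer: ATTA,GGTC,TAAC,CGTA,AAAG,GTAG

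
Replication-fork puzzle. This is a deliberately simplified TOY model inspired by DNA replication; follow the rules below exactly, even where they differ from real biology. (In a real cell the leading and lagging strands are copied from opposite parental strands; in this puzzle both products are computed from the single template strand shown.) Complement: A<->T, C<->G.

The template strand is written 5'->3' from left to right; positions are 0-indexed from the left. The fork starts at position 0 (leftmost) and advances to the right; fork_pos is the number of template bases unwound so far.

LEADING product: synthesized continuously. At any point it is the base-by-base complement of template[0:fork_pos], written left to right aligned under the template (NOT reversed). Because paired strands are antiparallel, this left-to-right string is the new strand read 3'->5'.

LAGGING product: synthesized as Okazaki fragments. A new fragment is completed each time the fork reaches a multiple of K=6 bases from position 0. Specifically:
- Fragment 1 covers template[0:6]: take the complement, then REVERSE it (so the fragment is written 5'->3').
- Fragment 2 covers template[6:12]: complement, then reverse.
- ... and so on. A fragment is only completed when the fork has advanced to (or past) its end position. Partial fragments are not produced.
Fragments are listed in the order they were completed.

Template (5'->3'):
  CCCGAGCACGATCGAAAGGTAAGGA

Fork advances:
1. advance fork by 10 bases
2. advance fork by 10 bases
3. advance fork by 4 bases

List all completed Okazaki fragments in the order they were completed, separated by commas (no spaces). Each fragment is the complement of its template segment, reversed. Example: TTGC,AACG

Step 1: advance 10 -> fork_pos = 0 + 10 = 10. Reached multiple(s) of 6: 6 -> fragment 1 completed (1 total).
Step 2: advance 10 -> fork_pos = 10 + 10 = 20. Reached multiple(s) of 6: 12, 18 -> fragments 2-3 completed (3 total).
Step 3: advance 4 -> fork_pos = 20 + 4 = 24. Reached multiple(s) of 6: 24 -> fragment 4 completed (4 total).
Final fork_pos = 24, so 4 fragment(s) are complete. Build each: template segment -> complement -> reverse.
Fragment 1: template[0:6] = CCCGAG -> complement GGGCTC -> reversed CTCGGG
Fragment 2: template[6:12] = CACGAT -> complement GTGCTA -> reversed ATCGTG
Fragment 3: template[12:18] = CGAAAG -> complement GCTTTC -> reversed CTTTCG
Fragment 4: template[18:24] = GTAAGG -> complement CATTCC -> reversed CCTTAC

Answer: CTCGGG,ATCGTG,CTTTCG,CCTTAC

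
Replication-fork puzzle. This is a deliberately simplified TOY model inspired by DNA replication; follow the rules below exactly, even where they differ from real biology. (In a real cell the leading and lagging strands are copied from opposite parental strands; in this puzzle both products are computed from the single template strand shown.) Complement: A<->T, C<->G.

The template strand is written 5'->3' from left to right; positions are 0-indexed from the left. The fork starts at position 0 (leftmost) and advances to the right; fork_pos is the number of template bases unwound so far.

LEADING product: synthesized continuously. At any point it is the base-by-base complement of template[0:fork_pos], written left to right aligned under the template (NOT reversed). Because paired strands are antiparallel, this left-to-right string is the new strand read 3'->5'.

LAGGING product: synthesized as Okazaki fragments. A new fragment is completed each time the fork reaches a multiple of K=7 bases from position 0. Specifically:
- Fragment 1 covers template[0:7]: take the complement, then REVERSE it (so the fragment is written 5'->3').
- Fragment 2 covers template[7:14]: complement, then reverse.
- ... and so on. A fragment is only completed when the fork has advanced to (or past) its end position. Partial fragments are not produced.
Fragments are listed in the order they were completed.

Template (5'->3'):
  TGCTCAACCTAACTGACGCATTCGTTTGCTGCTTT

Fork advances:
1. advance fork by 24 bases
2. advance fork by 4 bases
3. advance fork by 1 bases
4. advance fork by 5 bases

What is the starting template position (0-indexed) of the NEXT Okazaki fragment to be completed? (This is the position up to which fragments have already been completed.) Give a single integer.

Step 1: advance 24 -> fork_pos = 0 + 24 = 24. Reached multiple(s) of 7: 7, 14, 21 -> fragments 1-3 completed (3 total).
Step 2: advance 4 -> fork_pos = 24 + 4 = 28. Reached multiple(s) of 7: 28 -> fragment 4 completed (4 total).
Step 3: advance 1 -> fork_pos = 28 + 1 = 29. Next multiple of 7 is 35 (not reached); still 4 fragment(s).
Step 4: advance 5 -> fork_pos = 29 + 5 = 34. Next multiple of 7 is 35 (not reached); still 4 fragment(s).
4 fragment(s) completed, covering template[0:28] (4 x 7 = 28). The next fragment, fragment 5, covers template[28:35], so it starts at position 28.

Answer: 28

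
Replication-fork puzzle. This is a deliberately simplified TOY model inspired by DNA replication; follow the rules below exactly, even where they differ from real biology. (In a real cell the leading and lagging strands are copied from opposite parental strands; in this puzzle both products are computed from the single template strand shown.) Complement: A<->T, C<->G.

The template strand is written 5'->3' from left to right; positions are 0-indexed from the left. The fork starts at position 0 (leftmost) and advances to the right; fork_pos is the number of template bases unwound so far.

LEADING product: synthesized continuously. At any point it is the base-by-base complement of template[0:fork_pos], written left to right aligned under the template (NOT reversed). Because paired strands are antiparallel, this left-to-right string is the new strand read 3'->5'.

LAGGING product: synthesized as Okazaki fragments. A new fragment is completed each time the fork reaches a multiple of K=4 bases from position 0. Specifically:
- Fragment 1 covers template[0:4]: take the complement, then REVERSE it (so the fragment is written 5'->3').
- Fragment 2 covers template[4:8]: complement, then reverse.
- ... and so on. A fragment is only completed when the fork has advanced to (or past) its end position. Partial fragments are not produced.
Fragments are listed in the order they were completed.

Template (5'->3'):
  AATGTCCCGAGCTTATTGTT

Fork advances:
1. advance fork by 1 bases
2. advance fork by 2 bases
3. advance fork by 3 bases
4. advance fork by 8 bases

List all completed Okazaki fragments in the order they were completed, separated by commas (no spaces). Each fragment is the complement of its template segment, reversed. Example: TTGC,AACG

Answer: CATT,GGGA,GCTC

Derivation:
Step 1: advance 1 -> fork_pos = 0 + 1 = 1. Next multiple of 4 is 4 (not reached); still 0 fragment(s).
Step 2: advance 2 -> fork_pos = 1 + 2 = 3. Next multiple of 4 is 4 (not reached); still 0 fragment(s).
Step 3: advance 3 -> fork_pos = 3 + 3 = 6. Reached multiple(s) of 4: 4 -> fragment 1 completed (1 total).
Step 4: advance 8 -> fork_pos = 6 + 8 = 14. Reached multiple(s) of 4: 8, 12 -> fragments 2-3 completed (3 total).
Final fork_pos = 14, so 3 fragment(s) are complete. Build each: template segment -> complement -> reverse.
Fragment 1: template[0:4] = AATG -> complement TTAC -> reversed CATT
Fragment 2: template[4:8] = TCCC -> complement AGGG -> reversed GGGA
Fragment 3: template[8:12] = GAGC -> complement CTCG -> reversed GCTC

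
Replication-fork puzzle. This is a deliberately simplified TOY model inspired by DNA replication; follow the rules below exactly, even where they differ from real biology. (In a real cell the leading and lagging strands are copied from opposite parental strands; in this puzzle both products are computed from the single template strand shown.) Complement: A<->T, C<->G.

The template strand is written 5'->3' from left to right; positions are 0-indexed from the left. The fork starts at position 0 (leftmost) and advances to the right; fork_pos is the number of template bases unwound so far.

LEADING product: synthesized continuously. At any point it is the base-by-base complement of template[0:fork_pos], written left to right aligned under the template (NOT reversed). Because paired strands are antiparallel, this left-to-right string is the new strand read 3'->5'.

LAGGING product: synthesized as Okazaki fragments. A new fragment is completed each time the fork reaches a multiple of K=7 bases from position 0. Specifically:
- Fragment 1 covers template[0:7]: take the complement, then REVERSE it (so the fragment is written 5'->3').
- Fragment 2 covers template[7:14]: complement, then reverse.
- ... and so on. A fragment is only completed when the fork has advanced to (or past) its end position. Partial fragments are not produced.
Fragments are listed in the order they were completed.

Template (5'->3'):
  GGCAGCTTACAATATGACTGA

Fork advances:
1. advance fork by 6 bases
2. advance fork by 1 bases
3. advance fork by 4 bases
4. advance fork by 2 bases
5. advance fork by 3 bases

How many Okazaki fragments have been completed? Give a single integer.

Step 1: advance 6 -> fork_pos = 0 + 6 = 6. Next multiple of 7 is 7 (not reached); still 0 fragment(s).
Step 2: advance 1 -> fork_pos = 6 + 1 = 7. Reached multiple(s) of 7: 7 -> fragment 1 completed (1 total).
Step 3: advance 4 -> fork_pos = 7 + 4 = 11. Next multiple of 7 is 14 (not reached); still 1 fragment(s).
Step 4: advance 2 -> fork_pos = 11 + 2 = 13. Next multiple of 7 is 14 (not reached); still 1 fragment(s).
Step 5: advance 3 -> fork_pos = 13 + 3 = 16. Reached multiple(s) of 7: 14 -> fragment 2 completed (2 total).
Check: final fork_pos = 16; the multiples of 7 that are <= 16 are 7..14 -> 16 // 7 = 2 completed fragment(s).

Answer: 2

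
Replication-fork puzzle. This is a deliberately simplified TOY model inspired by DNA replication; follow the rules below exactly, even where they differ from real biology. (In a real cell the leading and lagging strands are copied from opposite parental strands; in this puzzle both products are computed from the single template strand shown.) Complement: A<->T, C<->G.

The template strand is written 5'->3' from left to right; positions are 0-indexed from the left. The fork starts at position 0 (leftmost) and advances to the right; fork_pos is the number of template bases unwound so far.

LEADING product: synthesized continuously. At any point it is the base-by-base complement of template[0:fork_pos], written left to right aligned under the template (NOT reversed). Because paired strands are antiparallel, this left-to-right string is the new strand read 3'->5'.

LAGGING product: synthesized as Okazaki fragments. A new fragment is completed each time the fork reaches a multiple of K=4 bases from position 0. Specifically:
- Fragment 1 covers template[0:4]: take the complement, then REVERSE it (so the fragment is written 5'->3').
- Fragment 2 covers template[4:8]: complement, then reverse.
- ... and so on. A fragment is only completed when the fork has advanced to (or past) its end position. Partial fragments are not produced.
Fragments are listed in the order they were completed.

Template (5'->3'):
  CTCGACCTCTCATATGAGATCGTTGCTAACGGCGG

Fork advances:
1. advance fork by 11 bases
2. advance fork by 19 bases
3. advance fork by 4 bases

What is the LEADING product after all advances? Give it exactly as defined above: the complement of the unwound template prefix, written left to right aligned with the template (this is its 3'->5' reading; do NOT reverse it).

Step 1: advance 11 -> fork_pos = 0 + 11 = 11.
Step 2: advance 19 -> fork_pos = 11 + 19 = 30.
Step 3: advance 4 -> fork_pos = 30 + 4 = 34.
Unwound prefix: template[0:34] = CTCGACCTCTCATATGAGATCGTTGCTAACGGCG
Complement it base by base (A<->T, C<->G), keeping left-to-right order:
  [0:5] CTCGA -> GAGCT
  [5:10] CCTCT -> GGAGA
  [10:15] CATAT -> GTATA
  [15:20] GAGAT -> CTCTA
  [20:25] CGTTG -> GCAAC
  [25:30] CTAAC -> GATTG
  [30:34] GGCG -> CCGC
Concatenate: GAGCTGGAGAGTATACTCTAGCAACGATTGCCGC (length 34; written aligned with the template, i.e. 3'->5').

Answer: GAGCTGGAGAGTATACTCTAGCAACGATTGCCGC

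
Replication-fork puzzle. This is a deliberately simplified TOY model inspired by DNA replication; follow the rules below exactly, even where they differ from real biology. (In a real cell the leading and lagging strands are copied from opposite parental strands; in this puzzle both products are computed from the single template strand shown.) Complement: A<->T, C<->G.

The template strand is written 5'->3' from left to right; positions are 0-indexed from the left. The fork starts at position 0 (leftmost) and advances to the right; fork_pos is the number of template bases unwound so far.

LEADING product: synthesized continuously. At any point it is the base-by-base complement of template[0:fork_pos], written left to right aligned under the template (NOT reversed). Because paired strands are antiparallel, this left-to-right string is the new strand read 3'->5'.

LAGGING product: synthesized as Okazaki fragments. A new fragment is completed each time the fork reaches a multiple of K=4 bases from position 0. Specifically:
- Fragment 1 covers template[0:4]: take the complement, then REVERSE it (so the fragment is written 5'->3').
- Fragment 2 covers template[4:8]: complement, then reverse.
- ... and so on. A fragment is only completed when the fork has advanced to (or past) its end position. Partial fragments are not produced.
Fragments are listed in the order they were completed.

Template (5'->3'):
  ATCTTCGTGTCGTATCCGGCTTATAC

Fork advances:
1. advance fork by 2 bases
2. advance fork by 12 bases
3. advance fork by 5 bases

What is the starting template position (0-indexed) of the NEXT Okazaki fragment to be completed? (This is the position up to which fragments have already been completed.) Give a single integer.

Answer: 16

Derivation:
Step 1: advance 2 -> fork_pos = 0 + 2 = 2. Next multiple of 4 is 4 (not reached); still 0 fragment(s).
Step 2: advance 12 -> fork_pos = 2 + 12 = 14. Reached multiple(s) of 4: 4, 8, 12 -> fragments 1-3 completed (3 total).
Step 3: advance 5 -> fork_pos = 14 + 5 = 19. Reached multiple(s) of 4: 16 -> fragment 4 completed (4 total).
4 fragment(s) completed, covering template[0:16] (4 x 4 = 16). The next fragment, fragment 5, covers template[16:20], so it starts at position 16.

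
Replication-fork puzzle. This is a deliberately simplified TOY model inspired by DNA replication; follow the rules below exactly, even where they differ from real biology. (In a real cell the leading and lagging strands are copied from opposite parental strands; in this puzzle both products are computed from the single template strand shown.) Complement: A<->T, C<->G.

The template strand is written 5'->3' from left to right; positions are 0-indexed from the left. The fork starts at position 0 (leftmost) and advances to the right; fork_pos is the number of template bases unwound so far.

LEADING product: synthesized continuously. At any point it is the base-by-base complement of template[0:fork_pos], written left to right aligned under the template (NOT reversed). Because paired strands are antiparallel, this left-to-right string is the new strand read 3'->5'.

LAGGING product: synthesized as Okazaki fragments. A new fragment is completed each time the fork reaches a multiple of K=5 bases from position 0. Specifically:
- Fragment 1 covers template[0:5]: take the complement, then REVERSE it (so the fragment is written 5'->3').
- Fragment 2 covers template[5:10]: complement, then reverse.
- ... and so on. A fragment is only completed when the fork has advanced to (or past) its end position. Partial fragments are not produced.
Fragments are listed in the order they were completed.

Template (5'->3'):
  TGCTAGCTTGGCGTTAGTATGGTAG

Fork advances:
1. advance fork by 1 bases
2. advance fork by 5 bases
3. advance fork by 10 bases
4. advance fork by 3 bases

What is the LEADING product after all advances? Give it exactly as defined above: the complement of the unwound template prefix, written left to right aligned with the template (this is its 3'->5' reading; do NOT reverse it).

Answer: ACGATCGAACCGCAATCAT

Derivation:
Step 1: advance 1 -> fork_pos = 0 + 1 = 1.
Step 2: advance 5 -> fork_pos = 1 + 5 = 6.
Step 3: advance 10 -> fork_pos = 6 + 10 = 16.
Step 4: advance 3 -> fork_pos = 16 + 3 = 19.
Unwound prefix: template[0:19] = TGCTAGCTTGGCGTTAGTA
Complement it base by base (A<->T, C<->G), keeping left-to-right order:
  [0:5] TGCTA -> ACGAT
  [5:10] GCTTG -> CGAAC
  [10:15] GCGTT -> CGCAA
  [15:19] AGTA -> TCAT
Concatenate: ACGATCGAACCGCAATCAT (length 19; written aligned with the template, i.e. 3'->5').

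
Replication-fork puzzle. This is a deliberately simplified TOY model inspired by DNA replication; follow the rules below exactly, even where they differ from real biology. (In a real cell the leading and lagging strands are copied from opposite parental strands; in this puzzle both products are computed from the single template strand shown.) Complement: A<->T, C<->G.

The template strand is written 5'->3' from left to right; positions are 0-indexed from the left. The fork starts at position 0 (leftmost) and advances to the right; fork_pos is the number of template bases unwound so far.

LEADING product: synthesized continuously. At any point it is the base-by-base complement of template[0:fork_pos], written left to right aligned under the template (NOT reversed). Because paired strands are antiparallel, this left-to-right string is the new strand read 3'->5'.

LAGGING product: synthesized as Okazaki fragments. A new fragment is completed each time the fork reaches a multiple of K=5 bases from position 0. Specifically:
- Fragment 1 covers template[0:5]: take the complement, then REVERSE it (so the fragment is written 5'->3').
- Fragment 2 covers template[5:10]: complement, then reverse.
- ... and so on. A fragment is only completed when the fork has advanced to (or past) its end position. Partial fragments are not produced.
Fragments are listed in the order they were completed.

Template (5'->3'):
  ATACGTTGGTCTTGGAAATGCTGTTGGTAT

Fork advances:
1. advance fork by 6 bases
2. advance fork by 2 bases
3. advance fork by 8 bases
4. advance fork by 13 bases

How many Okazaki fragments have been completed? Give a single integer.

Answer: 5

Derivation:
Step 1: advance 6 -> fork_pos = 0 + 6 = 6. Reached multiple(s) of 5: 5 -> fragment 1 completed (1 total).
Step 2: advance 2 -> fork_pos = 6 + 2 = 8. Next multiple of 5 is 10 (not reached); still 1 fragment(s).
Step 3: advance 8 -> fork_pos = 8 + 8 = 16. Reached multiple(s) of 5: 10, 15 -> fragments 2-3 completed (3 total).
Step 4: advance 13 -> fork_pos = 16 + 13 = 29. Reached multiple(s) of 5: 20, 25 -> fragments 4-5 completed (5 total).
Check: final fork_pos = 29; the multiples of 5 that are <= 29 are 5..25 -> 29 // 5 = 5 completed fragment(s).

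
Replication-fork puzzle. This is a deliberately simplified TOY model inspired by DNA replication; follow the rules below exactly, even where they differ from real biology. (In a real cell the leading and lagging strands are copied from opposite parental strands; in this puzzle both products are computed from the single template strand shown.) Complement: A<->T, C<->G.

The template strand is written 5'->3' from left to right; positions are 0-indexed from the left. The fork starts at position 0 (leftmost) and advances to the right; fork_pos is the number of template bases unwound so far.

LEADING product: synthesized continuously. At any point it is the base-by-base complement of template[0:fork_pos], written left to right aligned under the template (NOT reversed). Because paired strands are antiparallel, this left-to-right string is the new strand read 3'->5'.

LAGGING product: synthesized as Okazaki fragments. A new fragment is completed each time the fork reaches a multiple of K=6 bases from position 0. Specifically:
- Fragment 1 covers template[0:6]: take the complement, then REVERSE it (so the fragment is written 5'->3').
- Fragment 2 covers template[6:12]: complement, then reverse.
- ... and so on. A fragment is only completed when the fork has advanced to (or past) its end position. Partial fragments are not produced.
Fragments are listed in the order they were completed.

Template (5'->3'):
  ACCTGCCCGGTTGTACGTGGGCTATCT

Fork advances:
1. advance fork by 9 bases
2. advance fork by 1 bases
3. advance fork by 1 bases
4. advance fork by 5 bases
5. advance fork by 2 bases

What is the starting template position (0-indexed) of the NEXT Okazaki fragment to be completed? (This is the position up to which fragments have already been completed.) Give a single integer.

Step 1: advance 9 -> fork_pos = 0 + 9 = 9. Reached multiple(s) of 6: 6 -> fragment 1 completed (1 total).
Step 2: advance 1 -> fork_pos = 9 + 1 = 10. Next multiple of 6 is 12 (not reached); still 1 fragment(s).
Step 3: advance 1 -> fork_pos = 10 + 1 = 11. Next multiple of 6 is 12 (not reached); still 1 fragment(s).
Step 4: advance 5 -> fork_pos = 11 + 5 = 16. Reached multiple(s) of 6: 12 -> fragment 2 completed (2 total).
Step 5: advance 2 -> fork_pos = 16 + 2 = 18. Reached multiple(s) of 6: 18 -> fragment 3 completed (3 total).
3 fragment(s) completed, covering template[0:18] (3 x 6 = 18). The next fragment, fragment 4, covers template[18:24], so it starts at position 18.

Answer: 18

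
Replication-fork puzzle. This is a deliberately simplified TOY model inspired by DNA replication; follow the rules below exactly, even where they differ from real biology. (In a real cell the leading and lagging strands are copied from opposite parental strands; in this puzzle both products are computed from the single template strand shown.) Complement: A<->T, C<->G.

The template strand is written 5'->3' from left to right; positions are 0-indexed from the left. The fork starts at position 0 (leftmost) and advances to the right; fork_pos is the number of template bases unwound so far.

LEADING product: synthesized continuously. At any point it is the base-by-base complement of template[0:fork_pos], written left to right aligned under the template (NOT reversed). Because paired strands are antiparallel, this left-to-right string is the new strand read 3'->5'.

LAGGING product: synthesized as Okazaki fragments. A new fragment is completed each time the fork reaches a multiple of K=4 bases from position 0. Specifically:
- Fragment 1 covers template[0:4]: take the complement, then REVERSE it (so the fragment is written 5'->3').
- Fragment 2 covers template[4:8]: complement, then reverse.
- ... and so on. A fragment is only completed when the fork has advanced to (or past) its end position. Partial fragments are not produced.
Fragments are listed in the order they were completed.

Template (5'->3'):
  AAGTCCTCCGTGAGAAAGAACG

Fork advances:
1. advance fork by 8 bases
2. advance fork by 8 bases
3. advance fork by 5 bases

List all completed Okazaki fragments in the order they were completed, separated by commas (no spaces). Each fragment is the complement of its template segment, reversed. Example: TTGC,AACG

Answer: ACTT,GAGG,CACG,TTCT,TTCT

Derivation:
Step 1: advance 8 -> fork_pos = 0 + 8 = 8. Reached multiple(s) of 4: 4, 8 -> fragments 1-2 completed (2 total).
Step 2: advance 8 -> fork_pos = 8 + 8 = 16. Reached multiple(s) of 4: 12, 16 -> fragments 3-4 completed (4 total).
Step 3: advance 5 -> fork_pos = 16 + 5 = 21. Reached multiple(s) of 4: 20 -> fragment 5 completed (5 total).
Final fork_pos = 21, so 5 fragment(s) are complete. Build each: template segment -> complement -> reverse.
Fragment 1: template[0:4] = AAGT -> complement TTCA -> reversed ACTT
Fragment 2: template[4:8] = CCTC -> complement GGAG -> reversed GAGG
Fragment 3: template[8:12] = CGTG -> complement GCAC -> reversed CACG
Fragment 4: template[12:16] = AGAA -> complement TCTT -> reversed TTCT
Fragment 5: template[16:20] = AGAA -> complement TCTT -> reversed TTCT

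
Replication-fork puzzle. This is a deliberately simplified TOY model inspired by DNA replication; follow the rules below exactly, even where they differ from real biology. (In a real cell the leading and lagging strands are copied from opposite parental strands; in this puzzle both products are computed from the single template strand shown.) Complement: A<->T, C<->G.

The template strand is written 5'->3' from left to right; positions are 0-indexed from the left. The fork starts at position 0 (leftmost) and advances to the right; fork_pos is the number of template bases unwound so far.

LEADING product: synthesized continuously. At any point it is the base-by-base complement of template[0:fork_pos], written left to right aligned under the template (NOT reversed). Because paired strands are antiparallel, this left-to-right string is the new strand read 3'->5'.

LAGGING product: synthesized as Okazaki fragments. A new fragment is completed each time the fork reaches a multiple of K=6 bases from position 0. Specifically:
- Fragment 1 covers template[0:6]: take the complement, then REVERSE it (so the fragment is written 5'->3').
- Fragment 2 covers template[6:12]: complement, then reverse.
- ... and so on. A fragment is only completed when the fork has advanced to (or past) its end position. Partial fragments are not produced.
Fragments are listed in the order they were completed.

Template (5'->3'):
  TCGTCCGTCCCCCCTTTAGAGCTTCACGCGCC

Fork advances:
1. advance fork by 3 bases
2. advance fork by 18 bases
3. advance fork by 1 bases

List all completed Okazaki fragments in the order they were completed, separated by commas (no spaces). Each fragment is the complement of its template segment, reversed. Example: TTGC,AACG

Answer: GGACGA,GGGGAC,TAAAGG

Derivation:
Step 1: advance 3 -> fork_pos = 0 + 3 = 3. Next multiple of 6 is 6 (not reached); still 0 fragment(s).
Step 2: advance 18 -> fork_pos = 3 + 18 = 21. Reached multiple(s) of 6: 6, 12, 18 -> fragments 1-3 completed (3 total).
Step 3: advance 1 -> fork_pos = 21 + 1 = 22. Next multiple of 6 is 24 (not reached); still 3 fragment(s).
Final fork_pos = 22, so 3 fragment(s) are complete. Build each: template segment -> complement -> reverse.
Fragment 1: template[0:6] = TCGTCC -> complement AGCAGG -> reversed GGACGA
Fragment 2: template[6:12] = GTCCCC -> complement CAGGGG -> reversed GGGGAC
Fragment 3: template[12:18] = CCTTTA -> complement GGAAAT -> reversed TAAAGG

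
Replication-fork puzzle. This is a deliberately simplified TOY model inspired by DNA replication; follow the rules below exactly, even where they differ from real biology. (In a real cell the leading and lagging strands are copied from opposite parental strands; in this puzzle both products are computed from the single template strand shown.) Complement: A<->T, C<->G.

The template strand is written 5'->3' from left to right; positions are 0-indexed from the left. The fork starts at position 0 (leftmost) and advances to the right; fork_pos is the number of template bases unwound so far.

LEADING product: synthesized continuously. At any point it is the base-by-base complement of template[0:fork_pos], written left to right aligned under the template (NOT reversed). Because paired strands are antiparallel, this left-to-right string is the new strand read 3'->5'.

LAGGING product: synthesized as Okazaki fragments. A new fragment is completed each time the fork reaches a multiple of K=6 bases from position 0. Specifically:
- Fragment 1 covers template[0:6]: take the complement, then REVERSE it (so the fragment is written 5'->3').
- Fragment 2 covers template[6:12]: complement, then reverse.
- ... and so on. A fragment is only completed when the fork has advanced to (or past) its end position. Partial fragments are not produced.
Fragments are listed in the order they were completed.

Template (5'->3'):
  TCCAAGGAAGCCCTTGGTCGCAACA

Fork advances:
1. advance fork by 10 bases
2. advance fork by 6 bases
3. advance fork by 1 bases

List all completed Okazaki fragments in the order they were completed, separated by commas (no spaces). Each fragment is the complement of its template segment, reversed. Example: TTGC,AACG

Answer: CTTGGA,GGCTTC

Derivation:
Step 1: advance 10 -> fork_pos = 0 + 10 = 10. Reached multiple(s) of 6: 6 -> fragment 1 completed (1 total).
Step 2: advance 6 -> fork_pos = 10 + 6 = 16. Reached multiple(s) of 6: 12 -> fragment 2 completed (2 total).
Step 3: advance 1 -> fork_pos = 16 + 1 = 17. Next multiple of 6 is 18 (not reached); still 2 fragment(s).
Final fork_pos = 17, so 2 fragment(s) are complete. Build each: template segment -> complement -> reverse.
Fragment 1: template[0:6] = TCCAAG -> complement AGGTTC -> reversed CTTGGA
Fragment 2: template[6:12] = GAAGCC -> complement CTTCGG -> reversed GGCTTC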